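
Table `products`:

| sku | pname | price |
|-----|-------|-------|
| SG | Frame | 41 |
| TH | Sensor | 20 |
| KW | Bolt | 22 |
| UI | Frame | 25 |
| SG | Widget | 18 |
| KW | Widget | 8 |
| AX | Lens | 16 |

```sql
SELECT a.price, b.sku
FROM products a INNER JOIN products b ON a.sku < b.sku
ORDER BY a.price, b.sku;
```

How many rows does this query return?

19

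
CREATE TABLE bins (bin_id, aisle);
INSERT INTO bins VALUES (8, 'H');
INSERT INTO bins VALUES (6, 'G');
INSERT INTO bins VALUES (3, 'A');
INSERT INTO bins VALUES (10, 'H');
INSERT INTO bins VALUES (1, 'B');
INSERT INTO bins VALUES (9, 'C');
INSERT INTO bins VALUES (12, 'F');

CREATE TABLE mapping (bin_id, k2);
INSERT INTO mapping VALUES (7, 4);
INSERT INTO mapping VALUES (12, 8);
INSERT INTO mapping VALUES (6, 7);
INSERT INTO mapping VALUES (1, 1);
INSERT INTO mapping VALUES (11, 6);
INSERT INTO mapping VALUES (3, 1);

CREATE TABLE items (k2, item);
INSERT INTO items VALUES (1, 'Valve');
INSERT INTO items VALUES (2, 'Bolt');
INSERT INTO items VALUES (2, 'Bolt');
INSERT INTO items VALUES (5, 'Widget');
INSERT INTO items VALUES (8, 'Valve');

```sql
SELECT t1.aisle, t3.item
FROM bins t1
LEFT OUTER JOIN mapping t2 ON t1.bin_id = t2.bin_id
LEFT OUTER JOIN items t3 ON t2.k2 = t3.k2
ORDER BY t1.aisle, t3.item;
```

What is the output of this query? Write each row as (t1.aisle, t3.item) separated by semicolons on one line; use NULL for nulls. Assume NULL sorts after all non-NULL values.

(A, Valve); (B, Valve); (C, NULL); (F, Valve); (G, NULL); (H, NULL); (H, NULL)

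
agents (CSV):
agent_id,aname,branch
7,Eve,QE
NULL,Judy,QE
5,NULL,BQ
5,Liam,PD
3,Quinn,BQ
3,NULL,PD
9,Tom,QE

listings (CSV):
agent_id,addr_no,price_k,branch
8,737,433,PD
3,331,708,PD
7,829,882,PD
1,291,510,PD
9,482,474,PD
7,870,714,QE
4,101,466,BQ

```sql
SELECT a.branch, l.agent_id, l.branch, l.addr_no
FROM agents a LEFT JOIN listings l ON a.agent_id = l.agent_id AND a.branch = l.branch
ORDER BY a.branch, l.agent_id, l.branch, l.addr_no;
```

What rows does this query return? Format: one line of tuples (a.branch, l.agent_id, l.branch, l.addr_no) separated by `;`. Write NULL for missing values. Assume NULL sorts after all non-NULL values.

(BQ, NULL, NULL, NULL); (BQ, NULL, NULL, NULL); (PD, 3, PD, 331); (PD, NULL, NULL, NULL); (QE, 7, QE, 870); (QE, NULL, NULL, NULL); (QE, NULL, NULL, NULL)

LEFT JOIN keeps every row from `agents`; unmatched rows get NULL for `listings`'s columns.
Matching on a.agent_id = l.agent_id AND a.branch = l.branch. A NULL in a compared column never satisfies the condition.
- agent_id=7, branch=QE: 1 matching l row(s), so 1 row(s) emitted.
- agent_id=NULL, branch=QE: no l row matches, row kept with l columns NULL.
- agent_id=5, branch=BQ: no l row matches, row kept with l columns NULL.
- agent_id=5, branch=PD: no l row matches, row kept with l columns NULL.
- agent_id=3, branch=BQ: no l row matches, row kept with l columns NULL.
- agent_id=3, branch=PD: 1 matching l row(s), so 1 row(s) emitted.
- agent_id=9, branch=QE: no l row matches, row kept with l columns NULL.
After projecting and ordering:
a.branch | l.agent_id | l.branch | l.addr_no
BQ | NULL | NULL | NULL
BQ | NULL | NULL | NULL
PD | 3 | PD | 331
PD | NULL | NULL | NULL
QE | 7 | QE | 870
QE | NULL | NULL | NULL
QE | NULL | NULL | NULL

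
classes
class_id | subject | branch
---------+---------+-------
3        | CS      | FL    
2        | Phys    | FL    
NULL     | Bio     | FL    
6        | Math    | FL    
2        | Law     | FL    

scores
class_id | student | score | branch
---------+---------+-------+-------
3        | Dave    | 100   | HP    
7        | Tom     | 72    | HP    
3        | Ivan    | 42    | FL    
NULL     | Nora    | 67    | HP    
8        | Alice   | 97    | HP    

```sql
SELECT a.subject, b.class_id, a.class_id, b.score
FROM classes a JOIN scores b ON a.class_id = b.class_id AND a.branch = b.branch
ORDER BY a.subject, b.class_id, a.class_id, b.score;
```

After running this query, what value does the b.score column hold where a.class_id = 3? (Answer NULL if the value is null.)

42

INNER JOIN keeps only pairs where the ON condition holds.
Matching on a.class_id = b.class_id AND a.branch = b.branch. A NULL in a compared column never satisfies the condition.
- a row (class_id=3, branch=FL): matches 1 b row(s) → 1 output row(s).
- a row (class_id=2, branch=FL): no match → dropped.
- a row (class_id=NULL, branch=FL): no match → dropped.
- a row (class_id=6, branch=FL): no match → dropped.
- a row (class_id=2, branch=FL): no match → dropped.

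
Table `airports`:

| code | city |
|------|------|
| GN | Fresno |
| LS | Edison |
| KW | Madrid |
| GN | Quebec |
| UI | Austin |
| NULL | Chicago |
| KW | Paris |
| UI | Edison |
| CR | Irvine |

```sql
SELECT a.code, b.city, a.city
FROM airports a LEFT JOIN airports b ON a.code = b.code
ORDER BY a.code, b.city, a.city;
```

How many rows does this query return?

15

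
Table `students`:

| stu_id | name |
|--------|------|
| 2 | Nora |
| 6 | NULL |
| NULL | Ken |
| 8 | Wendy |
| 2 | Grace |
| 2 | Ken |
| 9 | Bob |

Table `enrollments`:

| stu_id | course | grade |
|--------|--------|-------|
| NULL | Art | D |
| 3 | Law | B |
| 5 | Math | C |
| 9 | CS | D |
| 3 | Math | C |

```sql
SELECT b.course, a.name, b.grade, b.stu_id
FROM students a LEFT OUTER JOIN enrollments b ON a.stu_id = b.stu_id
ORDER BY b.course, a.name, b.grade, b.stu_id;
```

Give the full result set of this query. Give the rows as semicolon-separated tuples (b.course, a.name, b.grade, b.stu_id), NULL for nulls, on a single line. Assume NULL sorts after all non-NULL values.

LEFT JOIN keeps every row from `students`; unmatched rows get NULL for `enrollments`'s columns.
Matching on a.stu_id = b.stu_id. A NULL in a compared column never satisfies the condition.
- stu_id=2: no b row matches, row kept with b columns NULL.
- stu_id=6: no b row matches, row kept with b columns NULL.
- stu_id=NULL: no b row matches, row kept with b columns NULL.
- stu_id=8: no b row matches, row kept with b columns NULL.
- stu_id=2: no b row matches, row kept with b columns NULL.
- stu_id=2: no b row matches, row kept with b columns NULL.
- stu_id=9: 1 matching b row(s), so 1 row(s) emitted.
After projecting and ordering:
b.course | a.name | b.grade | b.stu_id
CS | Bob | D | 9
NULL | Grace | NULL | NULL
NULL | Ken | NULL | NULL
NULL | Ken | NULL | NULL
NULL | Nora | NULL | NULL
NULL | Wendy | NULL | NULL
NULL | NULL | NULL | NULL

(CS, Bob, D, 9); (NULL, Grace, NULL, NULL); (NULL, Ken, NULL, NULL); (NULL, Ken, NULL, NULL); (NULL, Nora, NULL, NULL); (NULL, Wendy, NULL, NULL); (NULL, NULL, NULL, NULL)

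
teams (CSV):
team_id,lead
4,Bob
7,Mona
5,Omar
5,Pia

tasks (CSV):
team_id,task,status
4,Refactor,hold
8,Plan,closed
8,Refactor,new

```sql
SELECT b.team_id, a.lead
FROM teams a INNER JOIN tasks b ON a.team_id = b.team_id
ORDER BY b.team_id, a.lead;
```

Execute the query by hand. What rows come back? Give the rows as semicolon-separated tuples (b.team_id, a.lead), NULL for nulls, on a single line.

(4, Bob)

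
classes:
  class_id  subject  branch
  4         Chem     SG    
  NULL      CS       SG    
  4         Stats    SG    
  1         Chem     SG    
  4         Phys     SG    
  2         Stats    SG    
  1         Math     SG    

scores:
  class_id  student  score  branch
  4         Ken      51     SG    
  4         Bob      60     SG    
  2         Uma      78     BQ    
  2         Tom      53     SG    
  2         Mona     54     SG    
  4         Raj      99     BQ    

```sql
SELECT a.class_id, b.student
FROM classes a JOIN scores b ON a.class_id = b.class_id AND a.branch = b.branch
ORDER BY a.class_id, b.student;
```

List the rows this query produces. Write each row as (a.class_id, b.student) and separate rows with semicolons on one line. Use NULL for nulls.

(2, Mona); (2, Tom); (4, Bob); (4, Bob); (4, Bob); (4, Ken); (4, Ken); (4, Ken)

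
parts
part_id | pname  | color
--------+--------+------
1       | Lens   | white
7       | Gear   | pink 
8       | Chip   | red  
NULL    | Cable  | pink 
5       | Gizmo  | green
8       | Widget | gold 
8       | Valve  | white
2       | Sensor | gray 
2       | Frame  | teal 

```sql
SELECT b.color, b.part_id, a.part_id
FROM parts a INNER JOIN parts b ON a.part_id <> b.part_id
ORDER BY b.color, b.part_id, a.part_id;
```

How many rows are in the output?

INNER JOIN keeps only pairs where the ON condition holds.
Matching on a.part_id <> b.part_id. A NULL in a compared column never satisfies the condition.
Matched pairs: 48.
Total: 48 rows.

48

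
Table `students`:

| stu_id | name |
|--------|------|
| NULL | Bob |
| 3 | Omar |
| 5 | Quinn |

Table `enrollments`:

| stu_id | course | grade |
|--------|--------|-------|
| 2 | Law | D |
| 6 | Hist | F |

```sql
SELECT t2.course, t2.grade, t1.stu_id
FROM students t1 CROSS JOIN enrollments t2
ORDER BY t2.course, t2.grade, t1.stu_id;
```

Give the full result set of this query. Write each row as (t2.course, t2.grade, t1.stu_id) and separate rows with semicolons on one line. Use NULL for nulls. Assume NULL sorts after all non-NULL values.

(Hist, F, 3); (Hist, F, 5); (Hist, F, NULL); (Law, D, 3); (Law, D, 5); (Law, D, NULL)

CROSS JOIN pairs every row of `students` with every row of `enrollments`: 3 × 2 = 6 rows.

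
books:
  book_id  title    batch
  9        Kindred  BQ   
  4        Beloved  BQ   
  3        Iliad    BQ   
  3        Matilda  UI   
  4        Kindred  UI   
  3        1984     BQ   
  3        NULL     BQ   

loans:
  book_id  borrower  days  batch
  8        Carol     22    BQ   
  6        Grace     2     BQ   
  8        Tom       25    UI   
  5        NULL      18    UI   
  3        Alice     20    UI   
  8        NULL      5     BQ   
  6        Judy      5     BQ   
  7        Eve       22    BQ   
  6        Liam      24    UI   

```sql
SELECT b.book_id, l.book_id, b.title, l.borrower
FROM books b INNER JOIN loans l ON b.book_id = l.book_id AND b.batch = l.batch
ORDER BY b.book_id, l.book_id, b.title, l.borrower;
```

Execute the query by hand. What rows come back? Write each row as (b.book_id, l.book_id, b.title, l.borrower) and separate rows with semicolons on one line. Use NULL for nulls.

(3, 3, Matilda, Alice)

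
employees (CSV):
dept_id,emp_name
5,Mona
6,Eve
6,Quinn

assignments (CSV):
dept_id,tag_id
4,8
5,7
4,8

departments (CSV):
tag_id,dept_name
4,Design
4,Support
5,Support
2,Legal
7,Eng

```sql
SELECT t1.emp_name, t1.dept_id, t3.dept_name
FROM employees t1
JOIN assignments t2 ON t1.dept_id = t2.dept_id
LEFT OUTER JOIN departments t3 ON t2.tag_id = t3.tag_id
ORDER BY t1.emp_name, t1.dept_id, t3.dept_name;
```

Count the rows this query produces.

1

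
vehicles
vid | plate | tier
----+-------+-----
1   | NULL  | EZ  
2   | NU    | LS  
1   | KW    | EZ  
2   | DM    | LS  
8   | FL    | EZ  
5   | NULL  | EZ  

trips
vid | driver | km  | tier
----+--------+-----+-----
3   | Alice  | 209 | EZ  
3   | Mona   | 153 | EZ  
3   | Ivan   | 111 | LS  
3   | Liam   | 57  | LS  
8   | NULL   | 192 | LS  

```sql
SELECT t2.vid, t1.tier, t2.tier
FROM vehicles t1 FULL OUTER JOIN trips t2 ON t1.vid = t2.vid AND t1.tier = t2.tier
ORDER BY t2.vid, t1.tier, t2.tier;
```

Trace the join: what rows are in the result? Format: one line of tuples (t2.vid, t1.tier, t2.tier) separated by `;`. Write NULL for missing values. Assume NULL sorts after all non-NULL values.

(3, NULL, EZ); (3, NULL, EZ); (3, NULL, LS); (3, NULL, LS); (8, NULL, LS); (NULL, EZ, NULL); (NULL, EZ, NULL); (NULL, EZ, NULL); (NULL, EZ, NULL); (NULL, LS, NULL); (NULL, LS, NULL)

FULL OUTER JOIN keeps every row from both sides; unmatched rows get NULL for the other side's columns.
Matching on t1.vid = t2.vid AND t1.tier = t2.tier.
- t1 row (vid=1, tier=EZ): no match → kept, t2 columns NULL.
- t1 row (vid=2, tier=LS): no match → kept, t2 columns NULL.
- t1 row (vid=1, tier=EZ): no match → kept, t2 columns NULL.
- t1 row (vid=2, tier=LS): no match → kept, t2 columns NULL.
- t1 row (vid=8, tier=EZ): no match → kept, t2 columns NULL.
- t1 row (vid=5, tier=EZ): no match → kept, t2 columns NULL.
- 5 row(s) from t2 found no t1 partner → padded with NULL.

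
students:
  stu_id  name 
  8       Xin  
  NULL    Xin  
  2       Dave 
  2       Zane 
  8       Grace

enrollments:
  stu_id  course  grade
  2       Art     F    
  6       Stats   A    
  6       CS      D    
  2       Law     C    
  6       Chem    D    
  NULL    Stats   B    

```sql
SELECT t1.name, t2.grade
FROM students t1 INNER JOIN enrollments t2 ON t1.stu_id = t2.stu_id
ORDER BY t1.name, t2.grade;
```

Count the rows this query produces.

4

INNER JOIN keeps only pairs where the ON condition holds.
Matching on t1.stu_id = t2.stu_id. A NULL in a compared column never satisfies the condition.
Matched pairs: 4.
Total: 4 rows.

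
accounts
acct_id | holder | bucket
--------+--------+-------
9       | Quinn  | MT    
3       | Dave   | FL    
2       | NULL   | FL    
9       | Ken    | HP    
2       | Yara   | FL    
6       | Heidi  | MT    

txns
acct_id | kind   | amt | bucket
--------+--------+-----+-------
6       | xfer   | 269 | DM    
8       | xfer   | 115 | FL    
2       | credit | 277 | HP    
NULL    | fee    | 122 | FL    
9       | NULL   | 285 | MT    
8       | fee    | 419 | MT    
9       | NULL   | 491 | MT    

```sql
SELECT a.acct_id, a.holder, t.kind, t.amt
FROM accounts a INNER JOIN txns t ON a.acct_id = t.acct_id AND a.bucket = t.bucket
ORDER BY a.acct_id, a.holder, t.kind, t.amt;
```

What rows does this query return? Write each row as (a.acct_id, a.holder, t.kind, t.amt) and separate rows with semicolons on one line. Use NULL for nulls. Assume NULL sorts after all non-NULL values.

INNER JOIN keeps only pairs where the ON condition holds.
Matching on a.acct_id = t.acct_id AND a.bucket = t.bucket. A NULL in a compared column never satisfies the condition.
- a row (acct_id=9, bucket=MT): matches 2 t row(s) → 2 output row(s).
- a row (acct_id=3, bucket=FL): no match → dropped.
- a row (acct_id=2, bucket=FL): no match → dropped.
- a row (acct_id=9, bucket=HP): no match → dropped.
- a row (acct_id=2, bucket=FL): no match → dropped.
- a row (acct_id=6, bucket=MT): no match → dropped.
After projecting and ordering:
a.acct_id | a.holder | t.kind | t.amt
9 | Quinn | NULL | 285
9 | Quinn | NULL | 491

(9, Quinn, NULL, 285); (9, Quinn, NULL, 491)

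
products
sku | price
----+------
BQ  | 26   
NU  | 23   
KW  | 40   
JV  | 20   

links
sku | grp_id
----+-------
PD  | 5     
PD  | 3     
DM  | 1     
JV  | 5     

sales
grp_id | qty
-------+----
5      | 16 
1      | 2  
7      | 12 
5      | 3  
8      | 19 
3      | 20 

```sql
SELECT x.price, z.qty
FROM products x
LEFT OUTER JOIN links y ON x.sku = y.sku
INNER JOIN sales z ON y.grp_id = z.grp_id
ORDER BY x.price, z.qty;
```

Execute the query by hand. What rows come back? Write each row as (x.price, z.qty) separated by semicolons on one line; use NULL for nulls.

(20, 3); (20, 16)

Joins associate left-to-right: products LEFT JOIN links on sku gives 4 intermediate row(s).
Then INNER JOIN `sales z` on grp_id: keep only rows whose y.grp_id appears in z.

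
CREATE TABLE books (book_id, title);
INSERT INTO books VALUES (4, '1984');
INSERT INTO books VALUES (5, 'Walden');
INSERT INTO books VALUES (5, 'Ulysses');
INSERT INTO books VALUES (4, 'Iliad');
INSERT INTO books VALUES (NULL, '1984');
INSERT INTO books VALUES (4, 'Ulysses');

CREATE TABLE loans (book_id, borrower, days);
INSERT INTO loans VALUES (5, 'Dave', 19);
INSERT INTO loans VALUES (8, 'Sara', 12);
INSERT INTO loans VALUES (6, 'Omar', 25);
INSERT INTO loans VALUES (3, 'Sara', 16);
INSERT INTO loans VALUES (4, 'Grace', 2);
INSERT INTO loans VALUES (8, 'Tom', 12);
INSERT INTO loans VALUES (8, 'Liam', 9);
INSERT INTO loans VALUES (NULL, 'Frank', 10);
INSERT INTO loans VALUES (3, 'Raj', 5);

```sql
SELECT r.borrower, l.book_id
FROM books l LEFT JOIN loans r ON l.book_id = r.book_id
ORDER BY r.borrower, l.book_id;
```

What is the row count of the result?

LEFT JOIN keeps every row from `books`; unmatched rows get NULL for `loans`'s columns.
Matching on l.book_id = r.book_id. A NULL in a compared column never satisfies the condition.
- l (book_id=4) pairs with 1 row(s) of r.
- l (book_id=5) pairs with 1 row(s) of r.
- l (book_id=5) pairs with 1 row(s) of r.
- l (book_id=4) pairs with 1 row(s) of r.
- l (book_id=NULL) has no partner → padded with NULL.
- l (book_id=4) pairs with 1 row(s) of r.
Total: 5 matched + 1 padded = 6 rows.

6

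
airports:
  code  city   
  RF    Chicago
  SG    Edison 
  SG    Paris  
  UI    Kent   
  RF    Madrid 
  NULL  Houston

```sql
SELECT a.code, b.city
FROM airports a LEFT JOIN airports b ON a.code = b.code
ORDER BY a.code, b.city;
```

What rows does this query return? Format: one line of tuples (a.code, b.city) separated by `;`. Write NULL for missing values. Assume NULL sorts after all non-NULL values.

LEFT JOIN keeps every row from `airports a`; unmatched rows get NULL for `airports b`'s columns.
Matching on a.code = b.code. A NULL in a compared column never satisfies the condition.
- a (code=RF) pairs with 2 row(s) of b.
- a (code=SG) pairs with 2 row(s) of b.
- a (code=SG) pairs with 2 row(s) of b.
- a (code=UI) pairs with 1 row(s) of b.
- a (code=RF) pairs with 2 row(s) of b.
- a (code=NULL) has no partner → padded with NULL.
After projecting and ordering:
a.code | b.city
RF | Chicago
RF | Chicago
RF | Madrid
RF | Madrid
SG | Edison
SG | Edison
SG | Paris
SG | Paris
UI | Kent
NULL | NULL

(RF, Chicago); (RF, Chicago); (RF, Madrid); (RF, Madrid); (SG, Edison); (SG, Edison); (SG, Paris); (SG, Paris); (UI, Kent); (NULL, NULL)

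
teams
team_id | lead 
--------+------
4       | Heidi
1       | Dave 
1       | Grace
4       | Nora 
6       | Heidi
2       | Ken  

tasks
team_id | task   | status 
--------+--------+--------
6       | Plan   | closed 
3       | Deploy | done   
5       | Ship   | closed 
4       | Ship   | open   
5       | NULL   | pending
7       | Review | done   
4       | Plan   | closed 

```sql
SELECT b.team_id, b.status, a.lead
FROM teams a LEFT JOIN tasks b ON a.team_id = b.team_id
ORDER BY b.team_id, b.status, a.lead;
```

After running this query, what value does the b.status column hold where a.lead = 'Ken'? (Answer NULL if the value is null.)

NULL

LEFT JOIN keeps every row from `teams`; unmatched rows get NULL for `tasks`'s columns.
Matching on a.team_id = b.team_id.
- a row (team_id=4): matches 2 b row(s) → 2 output row(s).
- a row (team_id=1): no match → kept, b columns NULL.
- a row (team_id=1): no match → kept, b columns NULL.
- a row (team_id=4): matches 2 b row(s) → 2 output row(s).
- a row (team_id=6): matches 1 b row(s) → 1 output row(s).
- a row (team_id=2): no match → kept, b columns NULL.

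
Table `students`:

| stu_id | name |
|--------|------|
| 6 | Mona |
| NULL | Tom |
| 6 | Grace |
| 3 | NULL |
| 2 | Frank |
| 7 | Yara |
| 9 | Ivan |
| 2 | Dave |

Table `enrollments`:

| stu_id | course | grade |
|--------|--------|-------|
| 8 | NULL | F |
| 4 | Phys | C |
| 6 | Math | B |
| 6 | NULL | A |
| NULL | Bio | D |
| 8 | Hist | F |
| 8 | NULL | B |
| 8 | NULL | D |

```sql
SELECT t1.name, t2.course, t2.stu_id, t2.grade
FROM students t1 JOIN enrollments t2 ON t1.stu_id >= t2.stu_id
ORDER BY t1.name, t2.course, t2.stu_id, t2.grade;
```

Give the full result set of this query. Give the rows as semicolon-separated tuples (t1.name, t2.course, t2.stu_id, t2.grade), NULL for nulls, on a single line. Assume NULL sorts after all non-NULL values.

(Grace, Math, 6, B); (Grace, Phys, 4, C); (Grace, NULL, 6, A); (Ivan, Hist, 8, F); (Ivan, Math, 6, B); (Ivan, Phys, 4, C); (Ivan, NULL, 6, A); (Ivan, NULL, 8, B); (Ivan, NULL, 8, D); (Ivan, NULL, 8, F); (Mona, Math, 6, B); (Mona, Phys, 4, C); (Mona, NULL, 6, A); (Yara, Math, 6, B); (Yara, Phys, 4, C); (Yara, NULL, 6, A)

INNER JOIN keeps only pairs where the ON condition holds.
Matching on t1.stu_id >= t2.stu_id. A NULL in a compared column never satisfies the condition.
- stu_id=6: 3 matching t2 row(s), so 3 row(s) emitted.
- stu_id=NULL: no matching t2 row, dropped.
- stu_id=6: 3 matching t2 row(s), so 3 row(s) emitted.
- stu_id=3: no matching t2 row, dropped.
- stu_id=2: no matching t2 row, dropped.
- stu_id=7: 3 matching t2 row(s), so 3 row(s) emitted.
- stu_id=9: 7 matching t2 row(s), so 7 row(s) emitted.
- stu_id=2: no matching t2 row, dropped.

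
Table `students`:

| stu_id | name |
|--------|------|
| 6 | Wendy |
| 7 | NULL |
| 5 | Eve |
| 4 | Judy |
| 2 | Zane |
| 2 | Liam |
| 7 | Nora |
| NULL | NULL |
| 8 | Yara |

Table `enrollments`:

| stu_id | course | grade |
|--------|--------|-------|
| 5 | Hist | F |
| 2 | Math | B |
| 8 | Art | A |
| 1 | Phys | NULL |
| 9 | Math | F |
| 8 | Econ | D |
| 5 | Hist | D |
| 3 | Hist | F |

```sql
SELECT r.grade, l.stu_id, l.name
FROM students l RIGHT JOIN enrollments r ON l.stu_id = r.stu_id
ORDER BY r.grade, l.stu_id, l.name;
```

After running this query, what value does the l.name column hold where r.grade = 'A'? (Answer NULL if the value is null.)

Yara

RIGHT JOIN keeps every row from `enrollments`; unmatched rows get NULL for `students`'s columns.
Matching on l.stu_id = r.stu_id. A NULL in a compared column never satisfies the condition.
Matched pairs: 6; unmatched r rows kept: 3.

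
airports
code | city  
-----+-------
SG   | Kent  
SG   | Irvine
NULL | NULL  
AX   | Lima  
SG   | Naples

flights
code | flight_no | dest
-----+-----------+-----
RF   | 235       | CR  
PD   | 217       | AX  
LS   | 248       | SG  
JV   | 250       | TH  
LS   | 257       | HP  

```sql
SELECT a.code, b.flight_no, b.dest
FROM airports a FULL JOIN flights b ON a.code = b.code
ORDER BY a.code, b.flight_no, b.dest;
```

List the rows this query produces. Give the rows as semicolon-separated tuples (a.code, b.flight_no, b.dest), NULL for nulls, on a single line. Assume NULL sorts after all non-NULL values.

(AX, NULL, NULL); (SG, NULL, NULL); (SG, NULL, NULL); (SG, NULL, NULL); (NULL, 217, AX); (NULL, 235, CR); (NULL, 248, SG); (NULL, 250, TH); (NULL, 257, HP); (NULL, NULL, NULL)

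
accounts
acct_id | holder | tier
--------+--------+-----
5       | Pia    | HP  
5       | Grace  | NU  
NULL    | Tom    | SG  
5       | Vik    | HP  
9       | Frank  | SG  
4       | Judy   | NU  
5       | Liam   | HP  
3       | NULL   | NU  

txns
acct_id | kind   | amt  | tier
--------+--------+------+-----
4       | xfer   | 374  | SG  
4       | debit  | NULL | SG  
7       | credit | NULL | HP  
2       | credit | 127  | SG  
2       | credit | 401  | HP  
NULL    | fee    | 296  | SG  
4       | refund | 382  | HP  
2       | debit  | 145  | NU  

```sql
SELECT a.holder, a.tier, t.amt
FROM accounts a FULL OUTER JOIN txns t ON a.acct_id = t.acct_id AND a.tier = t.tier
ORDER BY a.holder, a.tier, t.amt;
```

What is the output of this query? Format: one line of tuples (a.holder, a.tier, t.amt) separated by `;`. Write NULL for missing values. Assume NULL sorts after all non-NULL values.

(Frank, SG, NULL); (Grace, NU, NULL); (Judy, NU, NULL); (Liam, HP, NULL); (Pia, HP, NULL); (Tom, SG, NULL); (Vik, HP, NULL); (NULL, NU, NULL); (NULL, NULL, 127); (NULL, NULL, 145); (NULL, NULL, 296); (NULL, NULL, 374); (NULL, NULL, 382); (NULL, NULL, 401); (NULL, NULL, NULL); (NULL, NULL, NULL)

FULL OUTER JOIN keeps every row from both sides; unmatched rows get NULL for the other side's columns.
Matching on a.acct_id = t.acct_id AND a.tier = t.tier. A NULL in a compared column never satisfies the condition.
- acct_id=5, tier=HP: no t row matches, row kept with t columns NULL.
- acct_id=5, tier=NU: no t row matches, row kept with t columns NULL.
- acct_id=NULL, tier=SG: no t row matches, row kept with t columns NULL.
- acct_id=5, tier=HP: no t row matches, row kept with t columns NULL.
- acct_id=9, tier=SG: no t row matches, row kept with t columns NULL.
- acct_id=4, tier=NU: no t row matches, row kept with t columns NULL.
- acct_id=5, tier=HP: no t row matches, row kept with t columns NULL.
- acct_id=3, tier=NU: no t row matches, row kept with t columns NULL.
- 8 row(s) from t found no a partner → padded with NULL.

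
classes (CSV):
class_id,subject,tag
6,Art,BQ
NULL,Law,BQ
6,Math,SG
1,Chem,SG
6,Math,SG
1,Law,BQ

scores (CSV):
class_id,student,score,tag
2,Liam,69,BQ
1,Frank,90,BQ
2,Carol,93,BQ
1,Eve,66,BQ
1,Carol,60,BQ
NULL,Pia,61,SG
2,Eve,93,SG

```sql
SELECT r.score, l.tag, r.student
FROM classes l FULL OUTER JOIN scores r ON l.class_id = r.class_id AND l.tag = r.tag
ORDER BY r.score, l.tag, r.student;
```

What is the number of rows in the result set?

FULL OUTER JOIN keeps every row from both sides; unmatched rows get NULL for the other side's columns.
Matching on l.class_id = r.class_id AND l.tag = r.tag. A NULL in a compared column never satisfies the condition.
- l (class_id=6, tag=BQ) has no partner → padded with NULL.
- l (class_id=NULL, tag=BQ) has no partner → padded with NULL.
- l (class_id=6, tag=SG) has no partner → padded with NULL.
- l (class_id=1, tag=SG) has no partner → padded with NULL.
- l (class_id=6, tag=SG) has no partner → padded with NULL.
- l (class_id=1, tag=BQ) pairs with 3 row(s) of r.
- plus 4 unmatched r row(s), each kept with NULL l columns.
Total: 3 matched + 9 padded = 12 rows.

12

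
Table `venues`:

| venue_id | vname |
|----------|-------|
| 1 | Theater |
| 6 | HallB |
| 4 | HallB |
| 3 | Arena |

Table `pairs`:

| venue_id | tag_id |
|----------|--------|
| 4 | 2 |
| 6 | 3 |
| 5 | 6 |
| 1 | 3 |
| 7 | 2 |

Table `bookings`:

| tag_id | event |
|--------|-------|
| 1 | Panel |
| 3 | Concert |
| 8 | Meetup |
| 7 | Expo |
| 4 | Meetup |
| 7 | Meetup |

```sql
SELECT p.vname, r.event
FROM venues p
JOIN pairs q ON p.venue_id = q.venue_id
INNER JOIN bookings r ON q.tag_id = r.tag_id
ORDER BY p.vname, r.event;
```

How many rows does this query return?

Evaluate left to right. First `venues p INNER JOIN pairs q` on venue_id: 3 row(s).
Then INNER JOIN `bookings r` on tag_id: keep only rows whose q.tag_id appears in r.
Result: 2 row(s).

2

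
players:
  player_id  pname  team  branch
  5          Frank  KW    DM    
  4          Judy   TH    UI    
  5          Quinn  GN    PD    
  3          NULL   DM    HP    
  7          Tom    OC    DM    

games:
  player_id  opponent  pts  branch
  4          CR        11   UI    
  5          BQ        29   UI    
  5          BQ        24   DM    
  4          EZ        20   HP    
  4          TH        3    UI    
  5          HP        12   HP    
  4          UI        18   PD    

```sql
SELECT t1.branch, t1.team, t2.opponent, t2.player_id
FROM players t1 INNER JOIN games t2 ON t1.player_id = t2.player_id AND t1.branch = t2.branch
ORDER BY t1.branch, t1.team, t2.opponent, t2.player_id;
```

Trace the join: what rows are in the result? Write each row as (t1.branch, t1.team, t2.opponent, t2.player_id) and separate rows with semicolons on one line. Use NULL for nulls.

(DM, KW, BQ, 5); (UI, TH, CR, 4); (UI, TH, TH, 4)

INNER JOIN keeps only pairs where the ON condition holds.
Matching on t1.player_id = t2.player_id AND t1.branch = t2.branch.
- t1 row (player_id=5, branch=DM): matches 1 t2 row(s) → 1 output row(s).
- t1 row (player_id=4, branch=UI): matches 2 t2 row(s) → 2 output row(s).
- t1 row (player_id=5, branch=PD): no match → dropped.
- t1 row (player_id=3, branch=HP): no match → dropped.
- t1 row (player_id=7, branch=DM): no match → dropped.
After projecting and ordering:
t1.branch | t1.team | t2.opponent | t2.player_id
DM | KW | BQ | 5
UI | TH | CR | 4
UI | TH | TH | 4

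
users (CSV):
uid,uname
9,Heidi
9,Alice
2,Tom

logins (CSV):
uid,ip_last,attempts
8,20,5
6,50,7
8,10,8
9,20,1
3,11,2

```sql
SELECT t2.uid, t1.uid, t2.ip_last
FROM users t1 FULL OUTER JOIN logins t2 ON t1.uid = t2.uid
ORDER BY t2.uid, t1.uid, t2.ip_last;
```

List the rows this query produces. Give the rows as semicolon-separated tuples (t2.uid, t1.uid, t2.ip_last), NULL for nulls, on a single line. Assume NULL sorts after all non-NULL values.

(3, NULL, 11); (6, NULL, 50); (8, NULL, 10); (8, NULL, 20); (9, 9, 20); (9, 9, 20); (NULL, 2, NULL)

FULL OUTER JOIN keeps every row from both sides; unmatched rows get NULL for the other side's columns.
Matching on t1.uid = t2.uid.
- t1 row (uid=9): matches 1 t2 row(s) → 1 output row(s).
- t1 row (uid=9): matches 1 t2 row(s) → 1 output row(s).
- t1 row (uid=2): no match → kept, t2 columns NULL.
- 4 t2 row(s) had no t1 match → kept, t1 columns NULL.
After projecting and ordering:
t2.uid | t1.uid | t2.ip_last
3 | NULL | 11
6 | NULL | 50
8 | NULL | 10
8 | NULL | 20
9 | 9 | 20
9 | 9 | 20
NULL | 2 | NULL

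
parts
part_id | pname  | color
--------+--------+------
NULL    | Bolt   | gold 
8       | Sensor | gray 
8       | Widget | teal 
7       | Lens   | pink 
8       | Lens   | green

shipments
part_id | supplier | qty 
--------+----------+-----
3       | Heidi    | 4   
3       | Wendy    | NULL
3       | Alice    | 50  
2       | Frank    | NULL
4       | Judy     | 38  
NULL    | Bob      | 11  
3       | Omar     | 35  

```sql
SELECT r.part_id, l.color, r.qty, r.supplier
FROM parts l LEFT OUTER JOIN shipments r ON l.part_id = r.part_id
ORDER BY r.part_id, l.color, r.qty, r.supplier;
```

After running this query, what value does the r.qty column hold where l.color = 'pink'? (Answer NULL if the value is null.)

NULL

LEFT JOIN keeps every row from `parts`; unmatched rows get NULL for `shipments`'s columns.
Matching on l.part_id = r.part_id. A NULL in a compared column never satisfies the condition.
Matched pairs: 0; unmatched l rows kept: 5.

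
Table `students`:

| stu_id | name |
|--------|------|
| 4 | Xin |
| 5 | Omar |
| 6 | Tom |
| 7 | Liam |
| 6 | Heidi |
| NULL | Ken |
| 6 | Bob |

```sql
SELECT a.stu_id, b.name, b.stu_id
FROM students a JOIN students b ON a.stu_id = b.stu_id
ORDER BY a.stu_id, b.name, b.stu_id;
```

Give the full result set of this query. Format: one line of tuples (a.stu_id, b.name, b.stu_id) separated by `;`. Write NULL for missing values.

(4, Xin, 4); (5, Omar, 5); (6, Bob, 6); (6, Bob, 6); (6, Bob, 6); (6, Heidi, 6); (6, Heidi, 6); (6, Heidi, 6); (6, Tom, 6); (6, Tom, 6); (6, Tom, 6); (7, Liam, 7)

INNER JOIN keeps only pairs where the ON condition holds.
Matching on a.stu_id = b.stu_id. A NULL in a compared column never satisfies the condition.
Matched pairs: 12.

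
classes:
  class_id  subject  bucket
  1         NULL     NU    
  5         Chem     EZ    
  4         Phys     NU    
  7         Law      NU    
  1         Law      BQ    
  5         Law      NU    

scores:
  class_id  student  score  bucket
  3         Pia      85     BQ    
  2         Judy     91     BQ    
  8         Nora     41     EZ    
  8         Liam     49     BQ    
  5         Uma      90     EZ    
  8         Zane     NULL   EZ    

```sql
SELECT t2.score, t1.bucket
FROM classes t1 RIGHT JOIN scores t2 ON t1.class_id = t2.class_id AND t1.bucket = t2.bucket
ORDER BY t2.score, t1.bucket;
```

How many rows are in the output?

6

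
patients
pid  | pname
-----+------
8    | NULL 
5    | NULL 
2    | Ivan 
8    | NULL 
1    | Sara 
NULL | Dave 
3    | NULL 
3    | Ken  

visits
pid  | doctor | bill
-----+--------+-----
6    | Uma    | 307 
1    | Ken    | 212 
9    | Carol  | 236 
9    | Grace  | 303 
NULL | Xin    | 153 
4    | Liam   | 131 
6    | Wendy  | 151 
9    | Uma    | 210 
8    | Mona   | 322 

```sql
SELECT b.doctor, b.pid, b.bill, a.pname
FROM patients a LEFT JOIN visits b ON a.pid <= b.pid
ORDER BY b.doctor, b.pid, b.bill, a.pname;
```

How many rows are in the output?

44

LEFT JOIN keeps every row from `patients`; unmatched rows get NULL for `visits`'s columns.
Matching on a.pid <= b.pid. A NULL in a compared column never satisfies the condition.
- a row (pid=8): matches 4 b row(s) → 4 output row(s).
- a row (pid=5): matches 6 b row(s) → 6 output row(s).
- a row (pid=2): matches 7 b row(s) → 7 output row(s).
- a row (pid=8): matches 4 b row(s) → 4 output row(s).
- a row (pid=1): matches 8 b row(s) → 8 output row(s).
- a row (pid=NULL): no match → kept, b columns NULL.
- a row (pid=3): matches 7 b row(s) → 7 output row(s).
- a row (pid=3): matches 7 b row(s) → 7 output row(s).
Total: 43 matched + 1 padded = 44 rows.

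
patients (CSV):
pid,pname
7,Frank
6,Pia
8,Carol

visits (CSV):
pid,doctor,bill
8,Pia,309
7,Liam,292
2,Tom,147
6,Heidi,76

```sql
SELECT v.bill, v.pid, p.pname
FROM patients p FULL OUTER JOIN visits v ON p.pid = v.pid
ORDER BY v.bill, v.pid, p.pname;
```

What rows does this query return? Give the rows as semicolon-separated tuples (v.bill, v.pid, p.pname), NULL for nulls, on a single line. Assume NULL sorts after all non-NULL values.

(76, 6, Pia); (147, 2, NULL); (292, 7, Frank); (309, 8, Carol)

FULL OUTER JOIN keeps every row from both sides; unmatched rows get NULL for the other side's columns.
Matching on p.pid = v.pid.
Matched pairs: 3; unmatched p rows kept: 0; unmatched v rows kept: 1.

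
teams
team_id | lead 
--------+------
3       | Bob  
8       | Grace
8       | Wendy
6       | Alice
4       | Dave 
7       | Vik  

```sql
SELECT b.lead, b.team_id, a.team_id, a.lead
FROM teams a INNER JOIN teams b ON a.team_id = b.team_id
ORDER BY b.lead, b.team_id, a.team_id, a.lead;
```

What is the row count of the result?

INNER JOIN keeps only pairs where the ON condition holds.
Matching on a.team_id = b.team_id.
- a[0] team_id=3 → 1 match(es) in b → 1 row(s).
- a[1] team_id=8 → 2 match(es) in b → 2 row(s).
- a[2] team_id=8 → 2 match(es) in b → 2 row(s).
- a[3] team_id=6 → 1 match(es) in b → 1 row(s).
- a[4] team_id=4 → 1 match(es) in b → 1 row(s).
- a[5] team_id=7 → 1 match(es) in b → 1 row(s).
Total: 8 rows.

8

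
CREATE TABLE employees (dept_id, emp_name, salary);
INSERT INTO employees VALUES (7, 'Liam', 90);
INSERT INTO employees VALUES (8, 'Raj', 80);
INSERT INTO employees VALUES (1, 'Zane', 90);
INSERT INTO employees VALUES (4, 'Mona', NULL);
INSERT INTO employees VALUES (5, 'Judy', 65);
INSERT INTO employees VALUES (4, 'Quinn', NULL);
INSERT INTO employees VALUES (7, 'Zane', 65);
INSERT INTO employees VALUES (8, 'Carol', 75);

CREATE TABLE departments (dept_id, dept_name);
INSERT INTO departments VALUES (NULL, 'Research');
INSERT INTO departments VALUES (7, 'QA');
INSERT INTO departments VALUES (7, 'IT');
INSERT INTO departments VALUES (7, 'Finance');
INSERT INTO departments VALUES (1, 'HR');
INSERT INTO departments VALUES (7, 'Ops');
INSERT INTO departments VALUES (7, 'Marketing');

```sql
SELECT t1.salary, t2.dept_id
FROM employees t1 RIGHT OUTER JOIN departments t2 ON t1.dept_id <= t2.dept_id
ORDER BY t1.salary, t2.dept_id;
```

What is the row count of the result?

32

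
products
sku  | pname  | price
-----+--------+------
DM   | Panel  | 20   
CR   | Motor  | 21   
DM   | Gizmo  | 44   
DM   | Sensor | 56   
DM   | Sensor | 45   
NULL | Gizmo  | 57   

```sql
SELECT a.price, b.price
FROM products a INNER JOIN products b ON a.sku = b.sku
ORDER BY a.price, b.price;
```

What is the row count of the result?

INNER JOIN keeps only pairs where the ON condition holds.
Matching on a.sku = b.sku. A NULL in a compared column never satisfies the condition.
- a[0] sku=DM → 4 match(es) in b → 4 row(s).
- a[1] sku=CR → 1 match(es) in b → 1 row(s).
- a[2] sku=DM → 4 match(es) in b → 4 row(s).
- a[3] sku=DM → 4 match(es) in b → 4 row(s).
- a[4] sku=DM → 4 match(es) in b → 4 row(s).
- a[5] sku=NULL → no match; dropped.
Total: 17 rows.

17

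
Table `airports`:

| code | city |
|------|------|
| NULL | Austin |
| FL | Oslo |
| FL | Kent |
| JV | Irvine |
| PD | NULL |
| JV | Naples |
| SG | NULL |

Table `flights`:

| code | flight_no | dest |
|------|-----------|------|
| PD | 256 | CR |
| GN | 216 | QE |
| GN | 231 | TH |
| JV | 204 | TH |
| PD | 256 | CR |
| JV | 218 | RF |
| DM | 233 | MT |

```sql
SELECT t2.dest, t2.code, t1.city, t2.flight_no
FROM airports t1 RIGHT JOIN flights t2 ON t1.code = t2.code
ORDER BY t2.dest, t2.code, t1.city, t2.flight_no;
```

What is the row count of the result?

9

RIGHT JOIN keeps every row from `flights`; unmatched rows get NULL for `airports`'s columns.
Matching on t1.code = t2.code. A NULL in a compared column never satisfies the condition.
Matched pairs: 6; unmatched t2 rows kept: 3.
Total: 6 matched + 3 padded = 9 rows.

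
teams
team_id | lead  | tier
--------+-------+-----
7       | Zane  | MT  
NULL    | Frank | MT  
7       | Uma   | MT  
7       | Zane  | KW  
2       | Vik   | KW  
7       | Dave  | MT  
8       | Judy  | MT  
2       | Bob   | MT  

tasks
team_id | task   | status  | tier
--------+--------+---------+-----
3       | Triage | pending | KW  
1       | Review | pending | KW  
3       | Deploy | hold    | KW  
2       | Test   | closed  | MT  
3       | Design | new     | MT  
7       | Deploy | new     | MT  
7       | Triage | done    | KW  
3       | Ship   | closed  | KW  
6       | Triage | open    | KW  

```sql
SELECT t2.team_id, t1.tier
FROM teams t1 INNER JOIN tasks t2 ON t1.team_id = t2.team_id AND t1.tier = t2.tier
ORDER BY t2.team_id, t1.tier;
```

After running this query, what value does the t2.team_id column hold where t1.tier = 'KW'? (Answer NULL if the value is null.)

INNER JOIN keeps only pairs where the ON condition holds.
Matching on t1.team_id = t2.team_id AND t1.tier = t2.tier. A NULL in a compared column never satisfies the condition.
Matched pairs: 5.

7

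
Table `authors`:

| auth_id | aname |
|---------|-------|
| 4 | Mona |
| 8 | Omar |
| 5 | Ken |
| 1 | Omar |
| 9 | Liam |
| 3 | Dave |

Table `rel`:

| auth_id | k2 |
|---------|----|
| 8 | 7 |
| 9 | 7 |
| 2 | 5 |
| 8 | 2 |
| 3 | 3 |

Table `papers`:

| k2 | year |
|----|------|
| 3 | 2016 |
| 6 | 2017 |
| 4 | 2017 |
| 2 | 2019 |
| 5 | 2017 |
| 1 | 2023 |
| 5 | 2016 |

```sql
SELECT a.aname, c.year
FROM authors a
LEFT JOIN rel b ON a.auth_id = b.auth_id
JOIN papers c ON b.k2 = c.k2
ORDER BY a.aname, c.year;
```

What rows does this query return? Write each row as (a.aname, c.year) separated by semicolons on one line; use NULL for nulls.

(Dave, 2016); (Omar, 2019)

Evaluate left to right. First `authors a LEFT JOIN rel b` on auth_id: 7 row(s).
Then INNER JOIN `papers c` on k2: keep only rows whose b.k2 appears in c.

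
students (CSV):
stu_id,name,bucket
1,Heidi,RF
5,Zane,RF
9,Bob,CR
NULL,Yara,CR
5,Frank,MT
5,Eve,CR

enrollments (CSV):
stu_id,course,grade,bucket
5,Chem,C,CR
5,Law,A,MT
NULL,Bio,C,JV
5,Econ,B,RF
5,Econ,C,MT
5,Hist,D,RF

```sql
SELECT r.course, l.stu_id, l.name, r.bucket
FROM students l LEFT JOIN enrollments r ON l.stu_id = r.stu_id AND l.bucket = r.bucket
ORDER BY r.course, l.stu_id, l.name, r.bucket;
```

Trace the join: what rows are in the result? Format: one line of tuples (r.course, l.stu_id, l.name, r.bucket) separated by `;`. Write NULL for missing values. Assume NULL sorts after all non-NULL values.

LEFT JOIN keeps every row from `students`; unmatched rows get NULL for `enrollments`'s columns.
Matching on l.stu_id = r.stu_id AND l.bucket = r.bucket. A NULL in a compared column never satisfies the condition.
- stu_id=1, bucket=RF: no r row matches, row kept with r columns NULL.
- stu_id=5, bucket=RF: 2 matching r row(s), so 2 row(s) emitted.
- stu_id=9, bucket=CR: no r row matches, row kept with r columns NULL.
- stu_id=NULL, bucket=CR: no r row matches, row kept with r columns NULL.
- stu_id=5, bucket=MT: 2 matching r row(s), so 2 row(s) emitted.
- stu_id=5, bucket=CR: 1 matching r row(s), so 1 row(s) emitted.
After projecting and ordering:
r.course | l.stu_id | l.name | r.bucket
Chem | 5 | Eve | CR
Econ | 5 | Frank | MT
Econ | 5 | Zane | RF
Hist | 5 | Zane | RF
Law | 5 | Frank | MT
NULL | 1 | Heidi | NULL
NULL | 9 | Bob | NULL
NULL | NULL | Yara | NULL

(Chem, 5, Eve, CR); (Econ, 5, Frank, MT); (Econ, 5, Zane, RF); (Hist, 5, Zane, RF); (Law, 5, Frank, MT); (NULL, 1, Heidi, NULL); (NULL, 9, Bob, NULL); (NULL, NULL, Yara, NULL)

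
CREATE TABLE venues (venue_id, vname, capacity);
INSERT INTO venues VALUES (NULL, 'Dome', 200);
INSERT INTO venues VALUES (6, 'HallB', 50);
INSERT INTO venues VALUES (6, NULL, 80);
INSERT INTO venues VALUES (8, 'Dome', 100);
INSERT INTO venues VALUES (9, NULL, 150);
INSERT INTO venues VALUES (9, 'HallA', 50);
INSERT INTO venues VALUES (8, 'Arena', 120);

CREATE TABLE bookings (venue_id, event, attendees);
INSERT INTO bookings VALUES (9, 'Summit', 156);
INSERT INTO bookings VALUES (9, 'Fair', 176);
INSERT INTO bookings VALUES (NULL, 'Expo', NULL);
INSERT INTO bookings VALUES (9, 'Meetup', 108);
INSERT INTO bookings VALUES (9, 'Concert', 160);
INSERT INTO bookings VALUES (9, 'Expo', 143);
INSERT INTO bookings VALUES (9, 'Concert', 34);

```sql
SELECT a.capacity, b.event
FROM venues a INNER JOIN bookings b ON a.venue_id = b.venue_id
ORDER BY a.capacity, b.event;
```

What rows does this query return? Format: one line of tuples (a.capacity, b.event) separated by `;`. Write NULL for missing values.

(50, Concert); (50, Concert); (50, Expo); (50, Fair); (50, Meetup); (50, Summit); (150, Concert); (150, Concert); (150, Expo); (150, Fair); (150, Meetup); (150, Summit)

INNER JOIN keeps only pairs where the ON condition holds.
Matching on a.venue_id = b.venue_id. A NULL in a compared column never satisfies the condition.
- venue_id=NULL: no matching b row, dropped.
- venue_id=6: no matching b row, dropped.
- venue_id=6: no matching b row, dropped.
- venue_id=8: no matching b row, dropped.
- venue_id=9: 6 matching b row(s), so 6 row(s) emitted.
- venue_id=9: 6 matching b row(s), so 6 row(s) emitted.
- venue_id=8: no matching b row, dropped.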